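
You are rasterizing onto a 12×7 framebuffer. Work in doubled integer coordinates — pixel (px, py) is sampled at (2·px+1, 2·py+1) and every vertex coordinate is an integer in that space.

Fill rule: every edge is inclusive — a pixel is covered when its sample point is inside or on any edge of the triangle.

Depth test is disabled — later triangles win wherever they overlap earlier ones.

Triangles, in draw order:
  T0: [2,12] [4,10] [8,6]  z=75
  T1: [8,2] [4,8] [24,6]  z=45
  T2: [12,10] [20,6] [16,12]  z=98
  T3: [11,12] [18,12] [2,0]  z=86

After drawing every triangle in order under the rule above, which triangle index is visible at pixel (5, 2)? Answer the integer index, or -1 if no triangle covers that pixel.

T0:
  degenerate (2·area = 0) — covers nothing
T1:
  2·area = 112  (B↔C swapped to make it positive)
  edge (8, 2)→(24, 6): d=(16,4) inclusive
  edge (24, 6)→(4, 8): d=(-20,2) inclusive
  edge (4, 8)→(8, 2): d=(4,-6) inclusive
    (4,1)@(9, 3): e=[12,90,10] → █
    (5,1)@(11, 3): e=[4,86,22] → █
    (6,1)@(13, 3): e=[-4,82,34] → ·
    (3,2)@(7, 5): e=[52,54,6] → █
    (6,2)@(13, 5): e=[28,42,42] → █
    (7,2)@(15, 5): e=[20,38,54] → █
    (8,2)@(17, 5): e=[12,34,66] → █
    (9,2)@(19, 5): e=[4,30,78] → █
    (10,2)@(21, 5): e=[-4,26,90] → ·
    (2,3)@(5, 7): e=[92,18,2] → █
    (7,3)@(15, 7): e=[52,-2,62] → ·
    (8,3)@(17, 7): e=[44,-6,74] → ·
  covered (14 px):
    · · · · · · · · · · · ·
    · · · · █ █ · · · · · ·
    · · · █ █ █ █ █ █ █ · ·
    · · █ █ █ █ █ · · · · ·
    · · · · · · · · · · · ·
    · · · · · · · · · · · ·
    · · · · · · · · · · · ·
T2:
  2·area = 32
  edge (12, 10)→(20, 6): d=(8,-4) inclusive
  edge (20, 6)→(16, 12): d=(-4,6) inclusive
  edge (16, 12)→(12, 10): d=(-4,-2) inclusive
    (9,3)@(19, 7): e=[4,2,26] → █
    (10,3)@(21, 7): e=[12,-10,30] → ·
    (7,4)@(15, 9): e=[4,18,10] → █
    (8,4)@(17, 9): e=[12,6,14] → █
    (9,4)@(19, 9): e=[20,-6,18] → ·
    (7,5)@(15, 11): e=[20,10,2] → █
    (8,5)@(17, 11): e=[28,-2,6] → ·
    (7,6)@(15, 13): e=[36,2,-6] → ·
  covered (4 px):
    · · · · · · · · · · · ·
    · · · · · · · · · · · ·
    · · · · · · · · · · · ·
    · · · · · · · · · █ · ·
    · · · · · · · █ █ · · ·
    · · · · · · · █ · · · ·
    · · · · · · · · · · · ·
T3:
  2·area = 84  (B↔C swapped to make it positive)
  edge (11, 12)→(2, 0): d=(-9,-12) inclusive
  edge (2, 0)→(18, 12): d=(16,12) inclusive
  edge (18, 12)→(11, 12): d=(-7,0) inclusive
    (1,0)@(3, 1): e=[3,4,77] → █
    (2,0)@(5, 1): e=[27,-20,77] → ·
    (1,1)@(3, 3): e=[-15,36,63] → ·
    (2,1)@(5, 3): e=[9,12,63] → █
    (3,1)@(7, 3): e=[33,-12,63] → ·
    (2,2)@(5, 5): e=[-9,44,49] → ·
    (3,2)@(7, 5): e=[15,20,49] → █
    (4,2)@(9, 5): e=[39,-4,49] → ·
    (3,3)@(7, 7): e=[-3,52,35] → ·
    (4,3)@(9, 7): e=[21,28,35] → █
    (5,3)@(11, 7): e=[45,4,35] → █
    (6,3)@(13, 7): e=[69,-20,35] → ·
  covered (11 px):
    · █ · · · · · · · · · ·
    · · █ · · · · · · · · ·
    · · · █ · · · · · · · ·
    · · · · █ █ · · · · · ·
    · · · · █ █ █ · · · · ·
    · · · · · █ █ █ · · · ·
    · · · · · · · · · · · ·

Z-buffer (winner per pixel, '.' = empty):
  . 3 . . . . . . . . . .
  . . 3 . 1 1 . . . . . .
  . . . 3 1 1 1 1 1 1 . .
  . . 1 1 3 3 1 . . 2 . .
  . . . . 3 3 3 2 2 . . .
  . . . . . 3 3 3 . . . .
  . . . . . . . . . . . .

Result: 1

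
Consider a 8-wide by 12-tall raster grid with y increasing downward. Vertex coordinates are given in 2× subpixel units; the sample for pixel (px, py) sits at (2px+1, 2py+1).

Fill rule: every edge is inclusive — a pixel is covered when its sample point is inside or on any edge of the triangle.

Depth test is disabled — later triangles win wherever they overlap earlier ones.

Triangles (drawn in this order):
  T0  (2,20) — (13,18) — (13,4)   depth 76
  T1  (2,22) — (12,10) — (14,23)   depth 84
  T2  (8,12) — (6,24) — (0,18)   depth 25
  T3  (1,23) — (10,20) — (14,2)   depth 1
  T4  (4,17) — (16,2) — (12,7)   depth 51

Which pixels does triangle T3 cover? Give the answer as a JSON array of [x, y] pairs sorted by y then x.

T0:
  2·area = 154  (B↔C swapped to make it positive)
  edge (2, 20)→(13, 4): d=(11,-16) inclusive
  edge (13, 4)→(13, 18): d=(0,14) inclusive
  edge (13, 18)→(2, 20): d=(-11,2) inclusive
    (6,0)@(13, 1): e=[-33,0,187] → .  [on edge]
    (6,1)@(13, 3): e=[-11,0,165] → .  [on edge]
    (6,2)@(13, 5): e=[11,0,143] → X  [on edge]
    (7,2)@(15, 5): e=[43,-28,139] → .
    (5,3)@(11, 7): e=[1,28,125] → X
    (6,3)@(13, 7): e=[33,0,121] → X  [on edge]
    (7,3)@(15, 7): e=[65,-28,117] → .
    (5,4)@(11, 9): e=[23,28,103] → X
    (6,4)@(13, 9): e=[55,0,99] → X  [on edge]
    (7,4)@(15, 9): e=[87,-28,95] → .
    (4,5)@(9, 11): e=[13,56,85] → X
    (6,5)@(13, 11): e=[77,0,77] → X  [on edge]
    (6,6)@(13, 13): e=[99,0,55] → X  [on edge]
    (6,7)@(13, 15): e=[121,0,33] → X  [on edge]
    (6,8)@(13, 17): e=[143,0,11] → X  [on edge]
    (6,9)@(13, 19): e=[165,0,-11] → .  [on edge]
    (6,10)@(13, 21): e=[187,0,-33] → .  [on edge]
    (6,11)@(13, 23): e=[209,0,-55] → .  [on edge]
  covered (24 px):
    . . . . . . . .
    . . . . . . . .
    . . . . . . X .
    . . . . . X X .
    . . . . . X X .
    . . . . X X X .
    . . . X X X X .
    . . . X X X X .
    . . X X X X X .
    . X X X . . . .
    . . . . . . . .
    . . . . . . . .
T1:
  2·area = 154
  edge (2, 22)→(12, 10): d=(10,-12) inclusive
  edge (12, 10)→(14, 23): d=(2,13) inclusive
  edge (14, 23)→(2, 22): d=(-12,-1) inclusive
    (5,6)@(11, 13): e=[18,19,117] → X
    (6,6)@(13, 13): e=[42,-7,119] → .
    (4,7)@(9, 15): e=[14,49,91] → X
    (6,7)@(13, 15): e=[62,-3,95] → .
    (3,8)@(7, 17): e=[10,79,65] → X
    (6,8)@(13, 17): e=[82,1,71] → X
    (7,8)@(15, 17): e=[106,-25,73] → .
    (2,9)@(5, 19): e=[6,109,39] → X
    (7,9)@(15, 19): e=[126,-21,49] → .
    (1,10)@(3, 21): e=[2,139,13] → X
    (7,10)@(15, 21): e=[146,-17,25] → .
    (1,11)@(3, 23): e=[22,143,-11] → .
  covered (18 px):
    . . . . . . . .
    . . . . . . . .
    . . . . . . . .
    . . . . . . . .
    . . . . . . . .
    . . . . . . . .
    . . . . . X . .
    . . . . X X . .
    . . . X X X X .
    . . X X X X X .
    . X X X X X X .
    . . . . . . . .
T2:
  2·area = 84
  edge (8, 12)→(6, 24): d=(-2,12) inclusive
  edge (6, 24)→(0, 18): d=(-6,-6) inclusive
  edge (0, 18)→(8, 12): d=(8,-6) inclusive
    (3,6)@(7, 13): e=[10,72,2] → X
    (4,6)@(9, 13): e=[-14,84,14] → .
    (2,7)@(5, 15): e=[30,48,6] → X
    (4,7)@(9, 15): e=[-18,72,30] → .
    (1,8)@(3, 17): e=[50,24,10] → X
    (4,8)@(9, 17): e=[-22,60,46] → .
    (0,9)@(1, 19): e=[70,0,14] → X  [on edge]
    (3,9)@(7, 19): e=[-2,36,50] → .
    (0,10)@(1, 21): e=[66,-12,30] → .
    (1,10)@(3, 21): e=[42,0,42] → X  [on edge]
    (3,10)@(7, 21): e=[-6,24,66] → .
    (1,11)@(3, 23): e=[38,-12,58] → .
    (2,11)@(5, 23): e=[14,0,70] → X  [on edge]
  covered (12 px):
    . . . . . . . .
    . . . . . . . .
    . . . . . . . .
    . . . . . . . .
    . . . . . . . .
    . . . . . . . .
    . . . X . . . .
    . . X X . . . .
    . X X X . . . .
    X X X . . . . .
    . X X . . . . .
    . . X . . . . .
T3:
  2·area = 150  (B↔C swapped to make it positive)
  edge (1, 23)→(14, 2): d=(13,-21) inclusive
  edge (14, 2)→(10, 20): d=(-4,18) inclusive
  edge (10, 20)→(1, 23): d=(-9,3) inclusive
    (6,2)@(13, 5): e=[18,6,126] → X
    (7,2)@(15, 5): e=[60,-30,120] → .
    (5,3)@(11, 7): e=[2,34,114] → X
    (6,3)@(13, 7): e=[44,-2,108] → .
    (5,4)@(11, 9): e=[28,26,96] → X
    (6,4)@(13, 9): e=[70,-10,90] → .
    (4,5)@(9, 11): e=[12,54,84] → X
    (6,5)@(13, 11): e=[96,-18,72] → .
    (4,6)@(9, 13): e=[38,46,66] → X
    (6,6)@(13, 13): e=[122,-26,54] → .
    (3,7)@(7, 15): e=[22,74,54] → X
    (6,7)@(13, 15): e=[148,-34,36] → .
    (6,9)@(13, 19): e=[200,-50,0] → .  [on edge]
    (3,10)@(7, 21): e=[100,50,0] → X  [on edge]
    (0,11)@(1, 23): e=[0,150,0] → X  [on edge]
  covered (20 px):
    . . . . . . . .
    . . . . . . . .
    . . . . . . X .
    . . . . . X . .
    . . . . . X . .
    . . . . X X . .
    . . . . X X . .
    . . . X X X . .
    . . X X X . . .
    . . X X X . . .
    . X X X . . . .
    X . . . . . . .
T4:
  degenerate (2·area = 0) — covers nothing

Answer: [[6,2],[5,3],[5,4],[4,5],[5,5],[4,6],[5,6],[3,7],[4,7],[5,7],[2,8],[3,8],[4,8],[2,9],[3,9],[4,9],[1,10],[2,10],[3,10],[0,11]]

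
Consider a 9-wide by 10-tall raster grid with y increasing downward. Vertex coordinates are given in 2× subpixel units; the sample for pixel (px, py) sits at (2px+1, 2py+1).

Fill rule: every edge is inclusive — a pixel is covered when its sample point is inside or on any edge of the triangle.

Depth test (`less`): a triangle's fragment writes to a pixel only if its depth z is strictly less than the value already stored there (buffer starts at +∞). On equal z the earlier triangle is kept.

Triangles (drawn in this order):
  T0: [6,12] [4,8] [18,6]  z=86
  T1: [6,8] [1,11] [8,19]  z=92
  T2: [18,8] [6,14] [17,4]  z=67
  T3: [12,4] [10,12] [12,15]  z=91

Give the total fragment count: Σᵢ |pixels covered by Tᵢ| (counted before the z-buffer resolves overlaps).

T0:
  2·area = 60
  edge (6, 12)→(4, 8): d=(-2,-4) inclusive
  edge (4, 8)→(18, 6): d=(14,-2) inclusive
  edge (18, 6)→(6, 12): d=(-12,6) inclusive
    (5,3)@(11, 7): e=[30,0,30] → █  [on edge]
    (6,3)@(13, 7): e=[38,4,18] → █
    (7,3)@(15, 7): e=[46,8,6] → █
    (8,3)@(17, 7): e=[54,12,-6] → ·
    (2,4)@(5, 9): e=[2,16,42] → █
    (3,4)@(7, 9): e=[10,20,30] → █
    (4,4)@(9, 9): e=[18,24,18] → █
    (6,4)@(13, 9): e=[34,32,-6] → ·
    (7,4)@(15, 9): e=[42,36,-18] → ·
    (2,5)@(5, 11): e=[-2,44,18] → ·
    (3,5)@(7, 11): e=[6,48,6] → █
    (4,5)@(9, 11): e=[14,52,-6] → ·
  covered (8 px):
    · · · · · · · · ·
    · · · · · · · · ·
    · · · · · · · · ·
    · · · · · █ █ █ ·
    · · █ █ █ █ · · ·
    · · · █ · · · · ·
    · · · · · · · · ·
    · · · · · · · · ·
    · · · · · · · · ·
    · · · · · · · · ·
T1:
  2·area = 61  (B↔C swapped to make it positive)
  edge (6, 8)→(8, 19): d=(2,11) inclusive
  edge (8, 19)→(1, 11): d=(-7,-8) inclusive
  edge (1, 11)→(6, 8): d=(5,-3) inclusive
    (5,2)@(11, 5): e=[-61,122,0] → ·  [on edge]
    (2,4)@(5, 9): e=[13,46,2] → █
    (3,4)@(7, 9): e=[-9,62,8] → ·
    (0,5)@(1, 11): e=[61,0,0] → █  [on edge]
    (1,5)@(3, 11): e=[39,16,6] → █
    (3,5)@(7, 11): e=[-5,48,18] → ·
    (0,6)@(1, 13): e=[65,-14,10] → ·
    (1,6)@(3, 13): e=[43,2,16] → █
    (3,6)@(7, 13): e=[-1,34,28] → ·
    (1,7)@(3, 15): e=[47,-12,26] → ·
    (2,7)@(5, 15): e=[25,4,32] → █
    (3,7)@(7, 15): e=[3,20,38] → █
  covered (9 px):
    · · · · · · · · ·
    · · · · · · · · ·
    · · · · · · · · ·
    · · · · · · · · ·
    · · █ · · · · · ·
    █ █ █ · · · · · ·
    · █ █ · · · · · ·
    · · █ █ · · · · ·
    · · · █ · · · · ·
    · · · · · · · · ·
T2:
  2·area = 54
  edge (18, 8)→(6, 14): d=(-12,6) inclusive
  edge (6, 14)→(17, 4): d=(11,-10) inclusive
  edge (17, 4)→(18, 8): d=(1,4) inclusive
    (8,2)@(17, 5): e=[42,11,1] → █
    (7,3)@(15, 7): e=[30,13,11] → █
    (6,4)@(13, 9): e=[18,15,21] → █
    (8,4)@(17, 9): e=[-6,55,5] → ·
    (5,5)@(11, 11): e=[6,17,31] → █
    (6,5)@(13, 11): e=[-6,37,23] → ·
    (7,5)@(15, 11): e=[-18,57,15] → ·
    (5,6)@(11, 13): e=[-18,39,33] → ·
  covered (6 px):
    · · · · · · · · ·
    · · · · · · · · ·
    · · · · · · · · █
    · · · · · · · █ █
    · · · · · · █ █ ·
    · · · · · █ · · ·
    · · · · · · · · ·
    · · · · · · · · ·
    · · · · · · · · ·
    · · · · · · · · ·
T3:
  2·area = 22  (B↔C swapped to make it positive)
  edge (12, 4)→(12, 15): d=(0,11) inclusive
  edge (12, 15)→(10, 12): d=(-2,-3) inclusive
  edge (10, 12)→(12, 4): d=(2,-8) inclusive
    (5,4)@(11, 9): e=[11,9,2] → █
    (6,4)@(13, 9): e=[-11,15,18] → ·
    (5,5)@(11, 11): e=[11,5,6] → █
    (6,5)@(13, 11): e=[-11,11,22] → ·
    (5,6)@(11, 13): e=[11,1,10] → █
    (6,6)@(13, 13): e=[-11,7,26] → ·
    (5,7)@(11, 15): e=[11,-3,14] → ·
  covered (3 px):
    · · · · · · · · ·
    · · · · · · · · ·
    · · · · · · · · ·
    · · · · · · · · ·
    · · · · · █ · · ·
    · · · · · █ · · ·
    · · · · · █ · · ·
    · · · · · · · · ·
    · · · · · · · · ·
    · · · · · · · · ·

Result: 26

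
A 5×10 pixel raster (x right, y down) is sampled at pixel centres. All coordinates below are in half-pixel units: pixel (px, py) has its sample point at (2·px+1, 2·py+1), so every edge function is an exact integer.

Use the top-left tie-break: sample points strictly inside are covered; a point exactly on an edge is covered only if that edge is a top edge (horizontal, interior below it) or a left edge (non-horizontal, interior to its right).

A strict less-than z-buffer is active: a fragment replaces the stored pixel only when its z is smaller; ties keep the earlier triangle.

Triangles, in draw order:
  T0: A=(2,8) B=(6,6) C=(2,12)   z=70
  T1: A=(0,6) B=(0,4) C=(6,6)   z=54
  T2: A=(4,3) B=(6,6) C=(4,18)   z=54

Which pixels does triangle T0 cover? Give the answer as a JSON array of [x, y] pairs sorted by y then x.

T0:
  2·area = 16
  edge (2, 8)→(6, 6): d=(4,-2) top-left  bias=+0
  edge (6, 6)→(2, 12): d=(-4,6) right/bottom  bias=-1
  edge (2, 12)→(2, 8): d=(0,-4) top-left  bias=+0
    (2,3)@(5, 7): e=[2,2,12] → X
    (3,3)@(7, 7): e=[6,-10,20] → .
    (1,4)@(3, 9): e=[6,6,4] → X
    (2,4)@(5, 9): e=[10,-6,12] → .
    (1,5)@(3, 11): e=[14,-2,4] → .
  covered (2 px):
    . . . . .
    . . . . .
    . . . . .
    . . X . .
    . X . . .
    . . . . .
    . . . . .
    . . . . .
    . . . . .
    . . . . .
T1:
  2·area = 12
  edge (0, 6)→(0, 4): d=(0,-2) top-left  bias=+0
  edge (0, 4)→(6, 6): d=(6,2) right/bottom  bias=-1
  edge (6, 6)→(0, 6): d=(-6,0) right/bottom  bias=-1
    (0,2)@(1, 5): e=[2,4,6] → X
    (1,2)@(3, 5): e=[6,0,6] → .  [on edge]
    (0,3)@(1, 7): e=[2,16,-6] → .
    (4,3)@(9, 7): e=[18,0,-6] → .  [on edge]
  covered (1 px):
    . . . . .
    . . . . .
    X . . . .
    . . . . .
    . . . . .
    . . . . .
    . . . . .
    . . . . .
    . . . . .
    . . . . .
T2:
  2·area = 30
  edge (4, 3)→(6, 6): d=(2,3) right/bottom  bias=-1
  edge (6, 6)→(4, 18): d=(-2,12) right/bottom  bias=-1
  edge (4, 18)→(4, 3): d=(0,-15) top-left  bias=+0
    (2,2)@(5, 5): e=[1,14,15] → X
    (3,2)@(7, 5): e=[-5,-10,45] → .
    (2,3)@(5, 7): e=[5,10,15] → X
    (3,3)@(7, 7): e=[-1,-14,45] → .
    (2,4)@(5, 9): e=[9,6,15] → X
    (3,4)@(7, 9): e=[3,-18,45] → .
    (2,5)@(5, 11): e=[13,2,15] → X
    (3,5)@(7, 11): e=[7,-22,45] → .
    (2,6)@(5, 13): e=[17,-2,15] → .
  covered (4 px):
    . . . . .
    . . . . .
    . . X . .
    . . X . .
    . . X . .
    . . X . .
    . . . . .
    . . . . .
    . . . . .
    . . . . .

Result: [[2,3],[1,4]]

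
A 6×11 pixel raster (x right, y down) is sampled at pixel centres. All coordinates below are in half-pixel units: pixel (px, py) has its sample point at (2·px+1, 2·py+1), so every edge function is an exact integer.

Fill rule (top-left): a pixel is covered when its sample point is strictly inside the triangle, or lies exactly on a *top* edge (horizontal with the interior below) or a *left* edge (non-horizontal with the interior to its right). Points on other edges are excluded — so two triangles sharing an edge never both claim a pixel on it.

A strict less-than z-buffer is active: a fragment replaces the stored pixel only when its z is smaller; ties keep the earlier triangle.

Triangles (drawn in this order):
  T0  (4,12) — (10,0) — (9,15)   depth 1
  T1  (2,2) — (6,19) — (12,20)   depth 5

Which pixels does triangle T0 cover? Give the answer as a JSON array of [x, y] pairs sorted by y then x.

T0:
  2·area = 78
  edge (4, 12)→(10, 0): d=(6,-12) top-left  bias=+0
  edge (10, 0)→(9, 15): d=(-1,15) right/bottom  bias=-1
  edge (9, 15)→(4, 12): d=(-5,-3) top-left  bias=+0
    (4,1)@(9, 3): e=[6,12,60] → X
    (5,1)@(11, 3): e=[30,-18,66] → .
    (4,2)@(9, 5): e=[18,10,50] → X
    (5,2)@(11, 5): e=[42,-20,56] → .
    (3,3)@(7, 7): e=[6,38,34] → X
    (5,3)@(11, 7): e=[54,-22,46] → .
    (3,4)@(7, 9): e=[18,36,24] → X
    (5,4)@(11, 9): e=[66,-24,36] → .
    (2,5)@(5, 11): e=[6,64,8] → X
    (5,5)@(11, 11): e=[78,-26,26] → .
    (2,6)@(5, 13): e=[18,62,-2] → .
    (3,6)@(7, 13): e=[42,32,4] → X
    (4,7)@(9, 15): e=[78,0,0] → .  [on edge]
  covered (11 px):
    . . . . . .
    . . . . X .
    . . . . X .
    . . . X X .
    . . . X X .
    . . X X X .
    . . . X X .
    . . . . . .
    . . . . . .
    . . . . . .
    . . . . . .
T1:
  2·area = 98  (B↔C swapped to make it positive)
  edge (2, 2)→(12, 20): d=(10,18) right/bottom  bias=-1
  edge (12, 20)→(6, 19): d=(-6,-1) top-left  bias=+0
  edge (6, 19)→(2, 2): d=(-4,-17) top-left  bias=+0
    (1,2)@(3, 5): e=[12,81,5] → X
    (2,2)@(5, 5): e=[-24,83,39] → .
    (1,3)@(3, 7): e=[32,69,-3] → .
    (2,4)@(5, 9): e=[16,59,23] → X
    (3,4)@(7, 9): e=[-20,61,57] → .
    (2,5)@(5, 11): e=[36,47,15] → X
    (3,5)@(7, 11): e=[0,49,49] → .  [on edge]
    (2,6)@(5, 13): e=[56,35,7] → X
    (3,6)@(7, 13): e=[20,37,41] → X
    (4,6)@(9, 13): e=[-16,39,75] → .
    (2,7)@(5, 15): e=[76,23,-1] → .
    (3,7)@(7, 15): e=[40,25,33] → X
  covered (12 px):
    . . . . . .
    . . . . . .
    . X . . . .
    . . . . . .
    . . X . . .
    . . X . . .
    . . X X . .
    . . . X X .
    . . . X X .
    . . . X X X
    . . . . . .

Final: [[4,1],[4,2],[3,3],[4,3],[3,4],[4,4],[2,5],[3,5],[4,5],[3,6],[4,6]]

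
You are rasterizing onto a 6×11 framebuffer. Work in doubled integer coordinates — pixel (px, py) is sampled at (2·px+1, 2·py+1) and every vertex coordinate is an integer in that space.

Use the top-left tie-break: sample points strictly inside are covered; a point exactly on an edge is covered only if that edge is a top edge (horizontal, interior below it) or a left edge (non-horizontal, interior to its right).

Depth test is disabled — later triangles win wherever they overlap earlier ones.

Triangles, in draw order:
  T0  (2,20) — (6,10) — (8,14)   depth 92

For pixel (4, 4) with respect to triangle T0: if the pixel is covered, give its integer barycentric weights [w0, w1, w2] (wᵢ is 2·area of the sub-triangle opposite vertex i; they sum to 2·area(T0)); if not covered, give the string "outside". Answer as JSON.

T0:
  2·area = 36
  edge (2, 20)→(6, 10): d=(4,-10) top-left  bias=+0
  edge (6, 10)→(8, 14): d=(2,4) right/bottom  bias=-1
  edge (8, 14)→(2, 20): d=(-6,6) right/bottom  bias=-1
    (5,5)@(11, 11): e=[54,-18,0] → ·  [on edge]
    (2,6)@(5, 13): e=[2,10,24] → █
    (3,6)@(7, 13): e=[22,2,12] → █
    (4,6)@(9, 13): e=[42,-6,0] → ·  [on edge]
    (2,7)@(5, 15): e=[10,14,12] → █
    (3,7)@(7, 15): e=[30,6,0] → ·  [on edge]
    (2,8)@(5, 17): e=[18,18,0] → ·  [on edge]
    (1,9)@(3, 19): e=[6,30,0] → ·  [on edge]
    (0,10)@(1, 21): e=[-6,42,0] → ·  [on edge]
  covered (3 px):
    · · · · · ·
    · · · · · ·
    · · · · · ·
    · · · · · ·
    · · · · · ·
    · · · · · ·
    · · █ █ · ·
    · · █ · · ·
    · · · · · ·
    · · · · · ·
    · · · · · ·

Result: "outside"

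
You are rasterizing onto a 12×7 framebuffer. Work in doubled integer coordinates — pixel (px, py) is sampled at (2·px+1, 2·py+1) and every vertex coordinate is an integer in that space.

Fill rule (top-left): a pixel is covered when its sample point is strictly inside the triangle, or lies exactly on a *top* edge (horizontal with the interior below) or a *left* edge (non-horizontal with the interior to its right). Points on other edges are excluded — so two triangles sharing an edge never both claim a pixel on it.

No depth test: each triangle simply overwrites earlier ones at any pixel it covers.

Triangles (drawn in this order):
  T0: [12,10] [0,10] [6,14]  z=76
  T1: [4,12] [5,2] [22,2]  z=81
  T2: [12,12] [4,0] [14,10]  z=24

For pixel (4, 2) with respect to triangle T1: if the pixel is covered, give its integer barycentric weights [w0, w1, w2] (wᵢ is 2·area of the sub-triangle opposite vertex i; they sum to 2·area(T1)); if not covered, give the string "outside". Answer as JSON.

T0:
  2·area = 48  (B↔C swapped to make it positive)
  edge (12, 10)→(6, 14): d=(-6,4) right/bottom  bias=-1
  edge (6, 14)→(0, 10): d=(-6,-4) top-left  bias=+0
  edge (0, 10)→(12, 10): d=(12,0) top-left  bias=+0
    (1,5)@(3, 11): e=[30,6,12] → #
    (2,5)@(5, 11): e=[22,14,12] → #
    (3,5)@(7, 11): e=[14,22,12] → #
    (4,5)@(9, 11): e=[6,30,12] → #
    (5,5)@(11, 11): e=[-2,38,12] → ·
    (1,6)@(3, 13): e=[18,-6,36] → ·
    (2,6)@(5, 13): e=[10,2,36] → #
    (4,6)@(9, 13): e=[-6,18,36] → ·
  covered (6 px):
    · · · · · · · · · · · ·
    · · · · · · · · · · · ·
    · · · · · · · · · · · ·
    · · · · · · · · · · · ·
    · · · · · · · · · · · ·
    · # # # # · · · · · · ·
    · · # # · · · · · · · ·
T1:
  2·area = 170
  edge (4, 12)→(5, 2): d=(1,-10) top-left  bias=+0
  edge (5, 2)→(22, 2): d=(17,0) top-left  bias=+0
  edge (22, 2)→(4, 12): d=(-18,10) right/bottom  bias=-1
    (2,1)@(5, 3): e=[1,17,152] → #
    (3,1)@(7, 3): e=[21,17,132] → #
    (4,1)@(9, 3): e=[41,17,112] → #
    (5,1)@(11, 3): e=[61,17,92] → #
    (6,1)@(13, 3): e=[81,17,72] → #
    (7,1)@(15, 3): e=[101,17,52] → #
    (8,1)@(17, 3): e=[121,17,32] → #
    (9,1)@(19, 3): e=[141,17,12] → #
    (10,1)@(21, 3): e=[161,17,-8] → ·
    (2,2)@(5, 5): e=[3,51,116] → #
    (8,2)@(17, 5): e=[123,51,-4] → ·
    (9,2)@(19, 5): e=[143,51,-24] → ·
    (6,3)@(13, 7): e=[85,85,0] → ·  [on edge]
  covered (22 px):
    · · · · · · · · · · · ·
    · · # # # # # # # # · ·
    · · # # # # # # · · · ·
    · · # # # # · · · · · ·
    · · # # # · · · · · · ·
    · · # · · · · · · · · ·
    · · · · · · · · · · · ·
T2:
  2·area = 40
  edge (12, 12)→(4, 0): d=(-8,-12) top-left  bias=+0
  edge (4, 0)→(14, 10): d=(10,10) right/bottom  bias=-1
  edge (14, 10)→(12, 12): d=(-2,2) right/bottom  bias=-1
    (2,0)@(5, 1): e=[4,0,36] → ·  [on edge]
    (11,0)@(23, 1): e=[220,-180,0] → ·  [on edge]
    (3,1)@(7, 3): e=[12,0,28] → ·  [on edge]
    (10,1)@(21, 3): e=[180,-140,0] → ·  [on edge]
    (4,2)@(9, 5): e=[20,0,20] → ·  [on edge]
    (9,2)@(19, 5): e=[140,-100,0] → ·  [on edge]
    (4,3)@(9, 7): e=[4,20,16] → #
    (5,3)@(11, 7): e=[28,0,12] → ·  [on edge]
    (8,3)@(17, 7): e=[100,-60,0] → ·  [on edge]
    (4,4)@(9, 9): e=[-12,40,12] → ·
    (5,4)@(11, 9): e=[12,20,8] → #
    (6,4)@(13, 9): e=[36,0,4] → ·  [on edge]
    (7,4)@(15, 9): e=[60,-20,0] → ·  [on edge]
    (6,5)@(13, 11): e=[20,20,0] → ·  [on edge]
    (7,5)@(15, 11): e=[44,0,-4] → ·  [on edge]
    (5,6)@(11, 13): e=[-20,60,0] → ·  [on edge]
    (8,6)@(17, 13): e=[52,0,-12] → ·  [on edge]
  covered (2 px):
    · · · · · · · · · · · ·
    · · · · · · · · · · · ·
    · · · · · · · · · · · ·
    · · · · # · · · · · · ·
    · · · · · # · · · · · ·
    · · · · · · · · · · · ·
    · · · · · · · · · · · ·

Answer: [51,76,43]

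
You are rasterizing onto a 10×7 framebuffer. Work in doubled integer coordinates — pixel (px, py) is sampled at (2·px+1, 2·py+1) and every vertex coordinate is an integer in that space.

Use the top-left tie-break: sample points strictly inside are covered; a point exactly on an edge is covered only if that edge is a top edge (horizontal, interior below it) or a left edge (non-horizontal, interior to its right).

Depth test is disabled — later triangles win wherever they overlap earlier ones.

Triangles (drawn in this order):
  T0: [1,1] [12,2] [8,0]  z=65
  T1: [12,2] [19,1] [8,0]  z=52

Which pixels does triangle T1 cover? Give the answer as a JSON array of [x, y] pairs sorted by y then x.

T0:
  2·area = 18  (B↔C swapped to make it positive)
  edge (1, 1)→(8, 0): d=(7,-1) top-left  bias=+0
  edge (8, 0)→(12, 2): d=(4,2) right/bottom  bias=-1
  edge (12, 2)→(1, 1): d=(-11,-1) top-left  bias=+0
    (0,0)@(1, 1): e=[0,18,0] → █  [on edge]
    (1,0)@(3, 1): e=[2,14,2] → █
    (2,0)@(5, 1): e=[4,10,4] → █
    (3,0)@(7, 1): e=[6,6,6] → █
    (4,0)@(9, 1): e=[8,2,8] → █
    (5,0)@(11, 1): e=[10,-2,10] → ·
    (0,1)@(1, 3): e=[14,26,-22] → ·
    (1,1)@(3, 3): e=[16,22,-20] → ·
    (2,1)@(5, 3): e=[18,18,-18] → ·
    (3,1)@(7, 3): e=[20,14,-16] → ·
    (4,1)@(9, 3): e=[22,10,-14] → ·
  covered (5 px):
    █ █ █ █ █ · · · · ·
    · · · · · · · · · ·
    · · · · · · · · · ·
    · · · · · · · · · ·
    · · · · · · · · · ·
    · · · · · · · · · ·
    · · · · · · · · · ·
T1:
  2·area = 18  (B↔C swapped to make it positive)
  edge (12, 2)→(8, 0): d=(-4,-2) top-left  bias=+0
  edge (8, 0)→(19, 1): d=(11,1) right/bottom  bias=-1
  edge (19, 1)→(12, 2): d=(-7,1) right/bottom  bias=-1
    (5,0)@(11, 1): e=[2,8,8] → █
    (6,0)@(13, 1): e=[6,6,6] → █
    (7,0)@(15, 1): e=[10,4,4] → █
    (8,0)@(17, 1): e=[14,2,2] → █
    (9,0)@(19, 1): e=[18,0,0] → ·  [on edge]
    (2,1)@(5, 3): e=[-18,36,0] → ·  [on edge]
    (5,1)@(11, 3): e=[-6,30,-6] → ·
    (6,1)@(13, 3): e=[-2,28,-8] → ·
    (7,1)@(15, 3): e=[2,26,-10] → ·
    (8,1)@(17, 3): e=[6,24,-12] → ·
  covered (4 px):
    · · · · · █ █ █ █ ·
    · · · · · · · · · ·
    · · · · · · · · · ·
    · · · · · · · · · ·
    · · · · · · · · · ·
    · · · · · · · · · ·
    · · · · · · · · · ·

Result: [[5,0],[6,0],[7,0],[8,0]]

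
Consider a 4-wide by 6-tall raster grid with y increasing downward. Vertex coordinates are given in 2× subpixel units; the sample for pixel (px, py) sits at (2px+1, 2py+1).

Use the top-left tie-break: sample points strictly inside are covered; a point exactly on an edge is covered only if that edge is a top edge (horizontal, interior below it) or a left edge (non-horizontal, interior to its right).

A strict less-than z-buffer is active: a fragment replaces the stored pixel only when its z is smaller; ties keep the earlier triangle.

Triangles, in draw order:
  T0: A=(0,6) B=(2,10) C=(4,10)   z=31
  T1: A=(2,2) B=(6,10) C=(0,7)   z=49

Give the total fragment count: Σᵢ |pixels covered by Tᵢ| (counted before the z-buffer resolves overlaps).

T0:
  2·area = 8  (B↔C swapped to make it positive)
  edge (0, 6)→(4, 10): d=(4,4) right/bottom  bias=-1
  edge (4, 10)→(2, 10): d=(-2,0) right/bottom  bias=-1
  edge (2, 10)→(0, 6): d=(-2,-4) top-left  bias=+0
    (0,3)@(1, 7): e=[0,6,2] → ·  [on edge]
    (1,4)@(3, 9): e=[0,2,6] → ·  [on edge]
    (2,5)@(5, 11): e=[0,-2,10] → ·  [on edge]
  covered (0 px):
    · · · ·
    · · · ·
    · · · ·
    · · · ·
    · · · ·
    · · · ·
T1:
  2·area = 36
  edge (2, 2)→(6, 10): d=(4,8) right/bottom  bias=-1
  edge (6, 10)→(0, 7): d=(-6,-3) top-left  bias=+0
  edge (0, 7)→(2, 2): d=(2,-5) top-left  bias=+0
    (0,2)@(1, 5): e=[20,15,1] → #
    (1,2)@(3, 5): e=[4,21,11] → #
    (2,2)@(5, 5): e=[-12,27,21] → ·
    (0,3)@(1, 7): e=[28,3,5] → #
    (2,3)@(5, 7): e=[-4,15,25] → ·
    (0,4)@(1, 9): e=[36,-9,9] → ·
    (1,4)@(3, 9): e=[20,-3,19] → ·
    (2,4)@(5, 9): e=[4,3,29] → #
    (3,4)@(7, 9): e=[-12,9,39] → ·
    (2,5)@(5, 11): e=[12,-9,33] → ·
  covered (5 px):
    · · · ·
    · · · ·
    # # · ·
    # # · ·
    · · # ·
    · · · ·

Result: 5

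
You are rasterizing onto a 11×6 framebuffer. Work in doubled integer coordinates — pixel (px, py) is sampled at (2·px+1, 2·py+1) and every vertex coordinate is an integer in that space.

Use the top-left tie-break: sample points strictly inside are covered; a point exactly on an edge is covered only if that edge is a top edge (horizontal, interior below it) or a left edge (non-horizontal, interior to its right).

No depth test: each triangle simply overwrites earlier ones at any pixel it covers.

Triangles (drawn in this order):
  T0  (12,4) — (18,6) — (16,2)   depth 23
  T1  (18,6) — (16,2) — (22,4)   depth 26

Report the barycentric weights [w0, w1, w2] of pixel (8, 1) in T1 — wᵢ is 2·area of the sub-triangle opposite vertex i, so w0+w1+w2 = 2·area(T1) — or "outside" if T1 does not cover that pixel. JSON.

T0:
  2·area = 20  (B↔C swapped to make it positive)
  edge (12, 4)→(16, 2): d=(4,-2) top-left  bias=+0
  edge (16, 2)→(18, 6): d=(2,4) right/bottom  bias=-1
  edge (18, 6)→(12, 4): d=(-6,-2) top-left  bias=+0
    (1,0)@(3, 1): e=[-30,50,0] → ·  [on edge]
    (4,1)@(9, 3): e=[-10,30,0] → ·  [on edge]
    (7,1)@(15, 3): e=[2,6,12] → █
    (8,1)@(17, 3): e=[6,-2,16] → ·
    (7,2)@(15, 5): e=[10,10,0] → █  [on edge]
    (8,2)@(17, 5): e=[14,2,4] → █
    (9,2)@(19, 5): e=[18,-6,8] → ·
    (7,3)@(15, 7): e=[18,14,-12] → ·
    (8,3)@(17, 7): e=[22,6,-8] → ·
    (10,3)@(21, 7): e=[30,-10,0] → ·  [on edge]
  covered (3 px):
    · · · · · · · · · · ·
    · · · · · · · █ · · ·
    · · · · · · · █ █ · ·
    · · · · · · · · · · ·
    · · · · · · · · · · ·
    · · · · · · · · · · ·
T1:
  2·area = 20
  edge (18, 6)→(16, 2): d=(-2,-4) top-left  bias=+0
  edge (16, 2)→(22, 4): d=(6,2) right/bottom  bias=-1
  edge (22, 4)→(18, 6): d=(-4,2) right/bottom  bias=-1
    (6,0)@(13, 1): e=[-10,0,30] → ·  [on edge]
    (8,1)@(17, 3): e=[2,4,14] → █
    (9,1)@(19, 3): e=[10,0,10] → ·  [on edge]
    (8,2)@(17, 5): e=[-2,16,6] → ·
    (9,2)@(19, 5): e=[6,12,2] → █
    (10,2)@(21, 5): e=[14,8,-2] → ·
    (9,3)@(19, 7): e=[2,24,-6] → ·
  covered (2 px):
    · · · · · · · · · · ·
    · · · · · · · · █ · ·
    · · · · · · · · · █ ·
    · · · · · · · · · · ·
    · · · · · · · · · · ·
    · · · · · · · · · · ·

Final: [4,14,2]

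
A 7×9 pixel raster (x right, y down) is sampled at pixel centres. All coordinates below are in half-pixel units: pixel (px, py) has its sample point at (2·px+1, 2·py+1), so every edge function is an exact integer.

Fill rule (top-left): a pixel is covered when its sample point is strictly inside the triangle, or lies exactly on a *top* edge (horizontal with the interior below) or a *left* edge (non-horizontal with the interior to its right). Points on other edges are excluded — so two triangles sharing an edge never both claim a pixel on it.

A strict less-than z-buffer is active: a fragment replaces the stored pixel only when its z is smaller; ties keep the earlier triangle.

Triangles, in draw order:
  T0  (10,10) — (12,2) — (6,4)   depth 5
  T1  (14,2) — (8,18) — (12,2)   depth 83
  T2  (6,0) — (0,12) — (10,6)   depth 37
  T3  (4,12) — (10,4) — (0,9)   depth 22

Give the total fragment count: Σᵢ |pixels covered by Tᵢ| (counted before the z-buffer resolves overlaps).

T0:
  2·area = 44  (B↔C swapped to make it positive)
  edge (10, 10)→(6, 4): d=(-4,-6) top-left  bias=+0
  edge (6, 4)→(12, 2): d=(6,-2) top-left  bias=+0
  edge (12, 2)→(10, 10): d=(-2,8) right/bottom  bias=-1
    (4,1)@(9, 3): e=[22,0,22] → █  [on edge]
    (5,1)@(11, 3): e=[34,4,6] → █
    (6,1)@(13, 3): e=[46,8,-10] → ·
    (1,2)@(3, 5): e=[-22,0,66] → ·  [on edge]
    (3,2)@(7, 5): e=[2,8,34] → █
    (6,2)@(13, 5): e=[38,20,-14] → ·
    (3,3)@(7, 7): e=[-6,20,30] → ·
    (4,3)@(9, 7): e=[6,24,14] → █
    (5,3)@(11, 7): e=[18,28,-2] → ·
    (4,4)@(9, 9): e=[-2,36,10] → ·
  covered (6 px):
    · · · · · · ·
    · · · · █ █ ·
    · · · █ █ █ ·
    · · · · █ · ·
    · · · · · · ·
    · · · · · · ·
    · · · · · · ·
    · · · · · · ·
    · · · · · · ·
T1:
  2·area = 32
  edge (14, 2)→(8, 18): d=(-6,16) right/bottom  bias=-1
  edge (8, 18)→(12, 2): d=(4,-16) top-left  bias=+0
  edge (12, 2)→(14, 2): d=(2,0) top-left  bias=+0
    (6,1)@(13, 3): e=[10,20,2] → █
    (6,2)@(13, 5): e=[-2,28,6] → ·
    (5,3)@(11, 7): e=[18,4,10] → █
    (6,3)@(13, 7): e=[-14,36,10] → ·
    (5,4)@(11, 9): e=[6,12,14] → █
    (6,4)@(13, 9): e=[-26,44,14] → ·
    (5,5)@(11, 11): e=[-6,20,18] → ·
    (4,7)@(9, 15): e=[2,4,26] → █
    (5,7)@(11, 15): e=[-30,36,26] → ·
    (4,8)@(9, 17): e=[-10,12,30] → ·
  covered (4 px):
    · · · · · · ·
    · · · · · · █
    · · · · · · ·
    · · · · · █ ·
    · · · · · █ ·
    · · · · · · ·
    · · · · · · ·
    · · · · █ · ·
    · · · · · · ·
T2:
  2·area = 84  (B↔C swapped to make it positive)
  edge (6, 0)→(10, 6): d=(4,6) right/bottom  bias=-1
  edge (10, 6)→(0, 12): d=(-10,6) right/bottom  bias=-1
  edge (0, 12)→(6, 0): d=(6,-12) top-left  bias=+0
    (2,1)@(5, 3): e=[18,60,6] → █
    (3,1)@(7, 3): e=[6,48,30] → █
    (4,1)@(9, 3): e=[-6,36,54] → ·
    (2,2)@(5, 5): e=[26,40,18] → █
    (4,2)@(9, 5): e=[2,16,66] → █
    (5,2)@(11, 5): e=[-10,4,90] → ·
    (1,3)@(3, 7): e=[46,32,6] → █
    (4,3)@(9, 7): e=[10,-4,78] → ·
    (1,4)@(3, 9): e=[54,12,18] → █
    (2,4)@(5, 9): e=[42,0,42] → ·  [on edge]
    (3,4)@(7, 9): e=[30,-12,66] → ·
    (0,5)@(1, 11): e=[74,4,6] → █
  covered (10 px):
    · · · · · · ·
    · · █ █ · · ·
    · · █ █ █ · ·
    · █ █ █ · · ·
    · █ · · · · ·
    █ · · · · · ·
    · · · · · · ·
    · · · · · · ·
    · · · · · · ·
T3:
  2·area = 50  (B↔C swapped to make it positive)
  edge (4, 12)→(0, 9): d=(-4,-3) top-left  bias=+0
  edge (0, 9)→(10, 4): d=(10,-5) top-left  bias=+0
  edge (10, 4)→(4, 12): d=(-6,8) right/bottom  bias=-1
    (4,2)@(9, 5): e=[43,5,2] → █
    (5,2)@(11, 5): e=[49,15,-14] → ·
    (2,3)@(5, 7): e=[23,5,22] → █
    (3,3)@(7, 7): e=[29,15,6] → █
    (4,3)@(9, 7): e=[35,25,-10] → ·
    (0,4)@(1, 9): e=[3,5,42] → █
    (1,4)@(3, 9): e=[9,15,26] → █
    (3,4)@(7, 9): e=[21,35,-6] → ·
    (0,5)@(1, 11): e=[-5,25,30] → ·
    (1,5)@(3, 11): e=[1,35,14] → █
    (2,5)@(5, 11): e=[7,45,-2] → ·
    (1,6)@(3, 13): e=[-7,55,2] → ·
  covered (7 px):
    · · · · · · ·
    · · · · · · ·
    · · · · █ · ·
    · · █ █ · · ·
    █ █ █ · · · ·
    · █ · · · · ·
    · · · · · · ·
    · · · · · · ·
    · · · · · · ·

Final: 27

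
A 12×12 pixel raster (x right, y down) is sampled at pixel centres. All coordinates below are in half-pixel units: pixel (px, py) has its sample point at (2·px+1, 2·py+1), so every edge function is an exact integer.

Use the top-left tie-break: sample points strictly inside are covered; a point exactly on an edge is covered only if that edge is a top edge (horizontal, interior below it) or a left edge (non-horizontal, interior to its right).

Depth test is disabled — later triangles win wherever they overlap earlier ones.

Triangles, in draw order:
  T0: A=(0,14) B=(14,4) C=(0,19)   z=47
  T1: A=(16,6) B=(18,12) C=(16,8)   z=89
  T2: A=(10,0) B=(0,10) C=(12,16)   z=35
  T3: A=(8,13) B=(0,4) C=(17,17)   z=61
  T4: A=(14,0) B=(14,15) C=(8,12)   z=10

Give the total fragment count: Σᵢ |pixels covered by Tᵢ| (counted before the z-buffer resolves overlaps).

T0:
  2·area = 70
  edge (0, 14)→(14, 4): d=(14,-10) top-left  bias=+0
  edge (14, 4)→(0, 19): d=(-14,15) right/bottom  bias=-1
  edge (0, 19)→(0, 14): d=(0,-5) top-left  bias=+0
    (6,2)@(13, 5): e=[4,1,65] → #
    (7,2)@(15, 5): e=[24,-29,75] → ·
    (5,3)@(11, 7): e=[12,3,55] → #
    (6,3)@(13, 7): e=[32,-27,65] → ·
    (3,4)@(7, 9): e=[0,35,35] → #  [on edge]
    (4,4)@(9, 9): e=[20,5,45] → #
    (5,4)@(11, 9): e=[40,-25,55] → ·
    (2,5)@(5, 11): e=[8,37,25] → #
    (4,5)@(9, 11): e=[48,-23,45] → ·
    (1,6)@(3, 13): e=[16,39,15] → #
    (3,6)@(7, 13): e=[56,-21,35] → ·
    (0,7)@(1, 15): e=[24,41,5] → #
  covered (11 px):
    · · · · · · · · · · · ·
    · · · · · · · · · · · ·
    · · · · · · # · · · · ·
    · · · · · # · · · · · ·
    · · · # # · · · · · · ·
    · · # # · · · · · · · ·
    · # # · · · · · · · · ·
    # # · · · · · · · · · ·
    # · · · · · · · · · · ·
    · · · · · · · · · · · ·
    · · · · · · · · · · · ·
    · · · · · · · · · · · ·
T1:
  2·area = 4
  edge (16, 6)→(18, 12): d=(2,6) right/bottom  bias=-1
  edge (18, 12)→(16, 8): d=(-2,-4) top-left  bias=+0
  edge (16, 8)→(16, 6): d=(0,-2) top-left  bias=+0
    (7,1)@(15, 3): e=[0,6,-2] → ·  [on edge]
    (8,4)@(17, 9): e=[0,2,2] → ·  [on edge]
    (9,7)@(19, 15): e=[0,-2,6] → ·  [on edge]
    (10,10)@(21, 21): e=[0,-6,10] → ·  [on edge]
  covered (0 px):
    · · · · · · · · · · · ·
    · · · · · · · · · · · ·
    · · · · · · · · · · · ·
    · · · · · · · · · · · ·
    · · · · · · · · · · · ·
    · · · · · · · · · · · ·
    · · · · · · · · · · · ·
    · · · · · · · · · · · ·
    · · · · · · · · · · · ·
    · · · · · · · · · · · ·
    · · · · · · · · · · · ·
    · · · · · · · · · · · ·
T2:
  2·area = 180  (B↔C swapped to make it positive)
  edge (10, 0)→(12, 16): d=(2,16) right/bottom  bias=-1
  edge (12, 16)→(0, 10): d=(-12,-6) top-left  bias=+0
  edge (0, 10)→(10, 0): d=(10,-10) top-left  bias=+0
    (4,0)@(9, 1): e=[18,162,0] → #  [on edge]
    (5,0)@(11, 1): e=[-14,174,20] → ·
    (3,1)@(7, 3): e=[54,126,0] → #  [on edge]
    (5,1)@(11, 3): e=[-10,150,40] → ·
    (2,2)@(5, 5): e=[90,90,0] → #  [on edge]
    (5,2)@(11, 5): e=[-6,126,60] → ·
    (1,3)@(3, 7): e=[126,54,0] → #  [on edge]
    (5,3)@(11, 7): e=[-2,102,80] → ·
    (0,4)@(1, 9): e=[162,18,0] → #  [on edge]
    (5,4)@(11, 9): e=[2,78,100] → #
    (6,4)@(13, 9): e=[-30,90,120] → ·
    (0,5)@(1, 11): e=[166,-6,20] → ·
  covered (25 px):
    · · · · # · · · · · · ·
    · · · # # · · · · · · ·
    · · # # # · · · · · · ·
    · # # # # · · · · · · ·
    # # # # # # · · · · · ·
    · # # # # # · · · · · ·
    · · · # # # · · · · · ·
    · · · · · # · · · · · ·
    · · · · · · · · · · · ·
    · · · · · · · · · · · ·
    · · · · · · · · · · · ·
    · · · · · · · · · · · ·
T3:
  2·area = 49
  edge (8, 13)→(0, 4): d=(-8,-9) top-left  bias=+0
  edge (0, 4)→(17, 17): d=(17,13) right/bottom  bias=-1
  edge (17, 17)→(8, 13): d=(-9,-4) top-left  bias=+0
    (0,2)@(1, 5): e=[1,4,44] → #
    (1,2)@(3, 5): e=[19,-22,52] → ·
    (0,3)@(1, 7): e=[-15,38,26] → ·
    (1,3)@(3, 7): e=[3,12,34] → #
    (2,3)@(5, 7): e=[21,-14,42] → ·
    (1,4)@(3, 9): e=[-13,46,16] → ·
    (2,4)@(5, 9): e=[5,20,24] → #
    (3,4)@(7, 9): e=[23,-6,32] → ·
    (2,5)@(5, 11): e=[-11,54,6] → ·
    (3,5)@(7, 11): e=[7,28,14] → #
    (4,5)@(9, 11): e=[25,2,22] → #
    (5,5)@(11, 11): e=[43,-24,30] → ·
    (8,8)@(17, 17): e=[49,0,0] → ·  [on edge]
  covered (8 px):
    · · · · · · · · · · · ·
    · · · · · · · · · · · ·
    # · · · · · · · · · · ·
    · # · · · · · · · · · ·
    · · # · · · · · · · · ·
    · · · # # · · · · · · ·
    · · · · # # · · · · · ·
    · · · · · · # · · · · ·
    · · · · · · · · · · · ·
    · · · · · · · · · · · ·
    · · · · · · · · · · · ·
    · · · · · · · · · · · ·
T4:
  2·area = 90
  edge (14, 0)→(14, 15): d=(0,15) right/bottom  bias=-1
  edge (14, 15)→(8, 12): d=(-6,-3) top-left  bias=+0
  edge (8, 12)→(14, 0): d=(6,-12) top-left  bias=+0
    (6,1)@(13, 3): e=[15,69,6] → #
    (7,1)@(15, 3): e=[-15,75,30] → ·
    (6,2)@(13, 5): e=[15,57,18] → #
    (7,2)@(15, 5): e=[-15,63,42] → ·
    (5,3)@(11, 7): e=[45,39,6] → #
    (7,3)@(15, 7): e=[-15,51,54] → ·
    (5,4)@(11, 9): e=[45,27,18] → #
    (7,4)@(15, 9): e=[-15,39,66] → ·
    (4,5)@(9, 11): e=[75,9,6] → #
    (7,5)@(15, 11): e=[-15,27,78] → ·
    (4,6)@(9, 13): e=[75,-3,18] → ·
    (5,6)@(11, 13): e=[45,3,42] → #
  covered (11 px):
    · · · · · · · · · · · ·
    · · · · · · # · · · · ·
    · · · · · · # · · · · ·
    · · · · · # # · · · · ·
    · · · · · # # · · · · ·
    · · · · # # # · · · · ·
    · · · · · # # · · · · ·
    · · · · · · · · · · · ·
    · · · · · · · · · · · ·
    · · · · · · · · · · · ·
    · · · · · · · · · · · ·
    · · · · · · · · · · · ·

Result: 55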